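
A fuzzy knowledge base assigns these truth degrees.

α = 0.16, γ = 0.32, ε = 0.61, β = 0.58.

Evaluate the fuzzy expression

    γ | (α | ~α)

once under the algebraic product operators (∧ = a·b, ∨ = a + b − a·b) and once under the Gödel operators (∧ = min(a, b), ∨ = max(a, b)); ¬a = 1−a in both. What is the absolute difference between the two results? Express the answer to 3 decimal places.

Under algebraic product:
  ~α = 1 − 0.1600 = 0.8400
  α | ~α = a + b − a·b on (0.1600, 0.8400) = 0.8656
  γ | (α | ~α) = a + b − a·b on (0.3200, 0.8656) = 0.9086
  → value = 0.9086
Under Gödel:
  ~α = 1 − 0.16 = 0.84
  α | ~α = max(a, b) on (0.16, 0.84) = 0.84
  γ | (α | ~α) = max(a, b) on (0.32, 0.84) = 0.84
  → value = 0.8400
|0.9086 − 0.8400| = 0.069

0.069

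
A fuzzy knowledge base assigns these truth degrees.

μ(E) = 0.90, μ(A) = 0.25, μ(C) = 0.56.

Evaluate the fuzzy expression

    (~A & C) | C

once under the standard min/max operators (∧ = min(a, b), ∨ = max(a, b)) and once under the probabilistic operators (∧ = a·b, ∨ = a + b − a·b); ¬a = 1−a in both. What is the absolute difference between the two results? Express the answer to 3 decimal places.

0.185

Under standard min/max:
  ~A = 1 − 0.25 = 0.75
  ~A & C = min(a, b) on (0.75, 0.56) = 0.56
  (~A & C) | C = max(a, b) on (0.56, 0.56) = 0.56
  → value = 0.5600
Under probabilistic:
  ~A = 1 − 0.2500 = 0.7500
  ~A & C = a·b on (0.7500, 0.5600) = 0.4200
  (~A & C) | C = a + b − a·b on (0.4200, 0.5600) = 0.7448
  → value = 0.7448
|0.5600 − 0.7448| = 0.185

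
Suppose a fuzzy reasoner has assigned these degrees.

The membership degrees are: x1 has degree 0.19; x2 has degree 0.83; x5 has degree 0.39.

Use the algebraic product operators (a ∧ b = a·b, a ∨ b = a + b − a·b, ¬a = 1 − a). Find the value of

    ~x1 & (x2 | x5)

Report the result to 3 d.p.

~x1 = 1 − 0.1900 = 0.8100
x2 | x5 = a + b − a·b on (0.8300, 0.3900) = 0.8963
~x1 & (x2 | x5) = a·b on (0.8100, 0.8963) = 0.7260

0.726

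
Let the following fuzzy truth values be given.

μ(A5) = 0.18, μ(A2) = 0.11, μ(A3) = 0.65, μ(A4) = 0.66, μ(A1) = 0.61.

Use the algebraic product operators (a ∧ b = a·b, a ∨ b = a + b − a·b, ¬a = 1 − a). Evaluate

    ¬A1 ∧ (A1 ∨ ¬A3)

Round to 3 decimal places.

¬A1 = 1 − 0.6100 = 0.3900
¬A3 = 1 − 0.6500 = 0.3500
A1 ∨ ¬A3 = a + b − a·b on (0.6100, 0.3500) = 0.7465
¬A1 ∧ (A1 ∨ ¬A3) = a·b on (0.3900, 0.7465) = 0.2911

0.291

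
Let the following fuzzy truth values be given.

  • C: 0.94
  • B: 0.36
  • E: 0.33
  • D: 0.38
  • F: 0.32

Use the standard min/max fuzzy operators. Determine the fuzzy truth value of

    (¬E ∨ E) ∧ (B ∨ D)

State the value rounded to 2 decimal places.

¬E = 1 − 0.33 = 0.67
¬E ∨ E = max(a, b) on (0.67, 0.33) = 0.67
B ∨ D = max(a, b) on (0.36, 0.38) = 0.38
(¬E ∨ E) ∧ (B ∨ D) = min(a, b) on (0.67, 0.38) = 0.38

0.38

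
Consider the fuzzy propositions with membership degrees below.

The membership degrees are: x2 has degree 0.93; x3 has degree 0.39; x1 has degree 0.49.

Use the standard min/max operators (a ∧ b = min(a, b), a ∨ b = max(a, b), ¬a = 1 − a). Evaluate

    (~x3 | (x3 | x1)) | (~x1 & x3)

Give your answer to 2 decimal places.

~x3 = 1 − 0.39 = 0.61
x3 | x1 = max(a, b) on (0.39, 0.49) = 0.49
~x3 | (x3 | x1) = max(a, b) on (0.61, 0.49) = 0.61
~x1 = 1 − 0.49 = 0.51
~x1 & x3 = min(a, b) on (0.51, 0.39) = 0.39
(~x3 | (x3 | x1)) | (~x1 & x3) = max(a, b) on (0.61, 0.39) = 0.61

0.61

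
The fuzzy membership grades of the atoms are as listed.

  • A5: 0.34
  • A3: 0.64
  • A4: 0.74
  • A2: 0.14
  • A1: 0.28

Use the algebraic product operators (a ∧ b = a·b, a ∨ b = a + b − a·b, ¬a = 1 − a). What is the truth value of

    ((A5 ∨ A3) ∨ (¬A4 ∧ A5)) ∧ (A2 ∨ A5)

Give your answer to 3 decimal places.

0.339

A5 ∨ A3 = a + b − a·b on (0.3400, 0.6400) = 0.7624
¬A4 = 1 − 0.7400 = 0.2600
¬A4 ∧ A5 = a·b on (0.2600, 0.3400) = 0.0884
(A5 ∨ A3) ∨ (¬A4 ∧ A5) = a + b − a·b on (0.7624, 0.0884) = 0.7834
A2 ∨ A5 = a + b − a·b on (0.1400, 0.3400) = 0.4324
((A5 ∨ A3) ∨ (¬A4 ∧ A5)) ∧ (A2 ∨ A5) = a·b on (0.7834, 0.4324) = 0.3387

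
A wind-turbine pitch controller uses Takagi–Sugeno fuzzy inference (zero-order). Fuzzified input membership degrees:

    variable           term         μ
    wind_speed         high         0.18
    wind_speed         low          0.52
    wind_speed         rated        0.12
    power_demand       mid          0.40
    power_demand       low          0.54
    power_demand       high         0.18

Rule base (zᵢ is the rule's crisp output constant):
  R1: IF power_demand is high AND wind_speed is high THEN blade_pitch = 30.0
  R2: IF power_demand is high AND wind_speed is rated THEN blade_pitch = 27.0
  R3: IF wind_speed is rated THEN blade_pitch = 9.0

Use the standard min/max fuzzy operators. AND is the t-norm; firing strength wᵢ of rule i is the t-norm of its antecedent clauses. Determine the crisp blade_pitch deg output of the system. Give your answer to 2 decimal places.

23.14

R1 (z=30.0): high=0.18, high=0.18; AND[min(a, b)] → w = 0.18
R2 (z=27.0): high=0.18, rated=0.12; AND[min(a, b)] → w = 0.12
R3 (z=9.0): rated=0.12 → w = 0.12
Weighted average = (0.18·30.0 + 0.12·27.0 + 0.12·9.0) / (0.18 + 0.12 + 0.12)
  = 9.7200 / 0.4200 = 23.14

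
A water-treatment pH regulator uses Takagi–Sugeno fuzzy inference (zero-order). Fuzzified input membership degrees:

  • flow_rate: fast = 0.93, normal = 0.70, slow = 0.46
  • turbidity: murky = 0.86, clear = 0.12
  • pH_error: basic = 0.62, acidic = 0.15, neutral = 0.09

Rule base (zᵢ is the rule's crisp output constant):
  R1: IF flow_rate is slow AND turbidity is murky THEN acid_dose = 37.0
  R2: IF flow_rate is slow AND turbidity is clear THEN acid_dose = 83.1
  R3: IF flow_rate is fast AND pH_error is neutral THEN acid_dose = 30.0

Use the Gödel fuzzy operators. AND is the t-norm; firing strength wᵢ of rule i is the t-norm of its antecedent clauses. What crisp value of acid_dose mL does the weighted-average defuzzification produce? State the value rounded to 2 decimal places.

R1 (z=37.0): slow=0.46, murky=0.86; AND[min(a, b)] → w = 0.46
R2 (z=83.1): slow=0.46, clear=0.12; AND[min(a, b)] → w = 0.12
R3 (z=30.0): fast=0.93, neutral=0.09; AND[min(a, b)] → w = 0.09
Weighted average = (0.46·37.0 + 0.12·83.1 + 0.09·30.0) / (0.46 + 0.12 + 0.09)
  = 29.6920 / 0.6700 = 44.32

44.32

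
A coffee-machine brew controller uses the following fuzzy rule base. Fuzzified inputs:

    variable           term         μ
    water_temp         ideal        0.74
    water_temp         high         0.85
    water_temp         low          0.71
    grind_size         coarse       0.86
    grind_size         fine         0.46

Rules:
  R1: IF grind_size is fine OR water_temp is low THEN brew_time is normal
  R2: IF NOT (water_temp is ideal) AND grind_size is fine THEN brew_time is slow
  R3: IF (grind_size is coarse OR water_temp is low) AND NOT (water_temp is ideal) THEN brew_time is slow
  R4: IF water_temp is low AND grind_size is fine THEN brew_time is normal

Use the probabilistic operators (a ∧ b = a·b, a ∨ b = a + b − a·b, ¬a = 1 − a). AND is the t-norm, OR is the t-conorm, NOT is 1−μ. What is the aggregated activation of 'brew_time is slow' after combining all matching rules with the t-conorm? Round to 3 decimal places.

0.339

R1: fine=0.46, low=0.71; OR[a + b − a·b] → w = 0.8434
R2: ¬ideal=1−0.74=0.26, fine=0.46; AND[a·b] → w = 0.1196
R3: (coarse=0.86 OR low=0.71) = 0.9594; AND[a·b] with ¬ideal=1−0.74=0.26 → w = 0.2494
R4: low=0.71, fine=0.46; AND[a·b] → w = 0.3266
Rules with consequent 'slow': {R2, R3} → strengths 0.1196, 0.2494
Aggregate via t-conorm [a + b − a·b]: 0.3392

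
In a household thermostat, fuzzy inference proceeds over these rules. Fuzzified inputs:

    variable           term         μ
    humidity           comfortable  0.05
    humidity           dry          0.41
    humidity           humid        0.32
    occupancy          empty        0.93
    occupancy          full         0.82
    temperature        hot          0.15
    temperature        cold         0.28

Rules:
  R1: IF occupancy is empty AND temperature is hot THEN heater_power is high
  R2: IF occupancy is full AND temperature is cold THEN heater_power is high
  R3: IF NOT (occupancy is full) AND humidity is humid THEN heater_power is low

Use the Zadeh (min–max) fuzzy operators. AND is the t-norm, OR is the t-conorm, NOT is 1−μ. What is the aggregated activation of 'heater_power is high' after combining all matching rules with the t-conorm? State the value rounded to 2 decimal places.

0.28

R1: empty=0.93, hot=0.15; AND[min(a, b)] → w = 0.15
R2: full=0.82, cold=0.28; AND[min(a, b)] → w = 0.28
R3: ¬full=1−0.82=0.18, humid=0.32; AND[min(a, b)] → w = 0.18
Rules with consequent 'high': {R1, R2} → strengths 0.15, 0.28
Aggregate via t-conorm [max(a, b)]: 0.28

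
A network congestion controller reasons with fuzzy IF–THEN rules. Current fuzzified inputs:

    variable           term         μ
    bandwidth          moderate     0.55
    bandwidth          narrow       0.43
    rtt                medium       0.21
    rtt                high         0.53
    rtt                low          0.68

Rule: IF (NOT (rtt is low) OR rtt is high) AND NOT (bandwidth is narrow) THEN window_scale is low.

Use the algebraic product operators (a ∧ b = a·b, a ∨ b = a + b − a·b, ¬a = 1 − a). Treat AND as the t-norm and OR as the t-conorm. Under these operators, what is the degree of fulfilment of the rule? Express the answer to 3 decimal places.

0.388

firing strength: (¬low=1−0.68=0.32 OR high=0.53) = 0.6804; AND[a·b] with ¬narrow=1−0.43=0.57 → w = 0.3878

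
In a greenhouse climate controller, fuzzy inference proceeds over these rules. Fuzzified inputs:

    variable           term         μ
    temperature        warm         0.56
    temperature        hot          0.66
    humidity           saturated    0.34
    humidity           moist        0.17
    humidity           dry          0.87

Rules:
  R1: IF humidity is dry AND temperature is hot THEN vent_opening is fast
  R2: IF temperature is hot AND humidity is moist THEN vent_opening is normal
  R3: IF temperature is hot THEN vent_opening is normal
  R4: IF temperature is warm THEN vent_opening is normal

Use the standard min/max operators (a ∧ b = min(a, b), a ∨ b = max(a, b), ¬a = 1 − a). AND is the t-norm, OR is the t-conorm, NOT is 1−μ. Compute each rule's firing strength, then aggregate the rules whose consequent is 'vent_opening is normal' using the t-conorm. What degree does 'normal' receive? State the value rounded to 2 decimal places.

0.66

R1: dry=0.87, hot=0.66; AND[min(a, b)] → w = 0.66
R2: hot=0.66, moist=0.17; AND[min(a, b)] → w = 0.17
R3: hot=0.66 → w = 0.66
R4: warm=0.56 → w = 0.56
Rules with consequent 'normal': {R2, R3, R4} → strengths 0.17, 0.66, 0.56
Aggregate via t-conorm [max(a, b)]: 0.66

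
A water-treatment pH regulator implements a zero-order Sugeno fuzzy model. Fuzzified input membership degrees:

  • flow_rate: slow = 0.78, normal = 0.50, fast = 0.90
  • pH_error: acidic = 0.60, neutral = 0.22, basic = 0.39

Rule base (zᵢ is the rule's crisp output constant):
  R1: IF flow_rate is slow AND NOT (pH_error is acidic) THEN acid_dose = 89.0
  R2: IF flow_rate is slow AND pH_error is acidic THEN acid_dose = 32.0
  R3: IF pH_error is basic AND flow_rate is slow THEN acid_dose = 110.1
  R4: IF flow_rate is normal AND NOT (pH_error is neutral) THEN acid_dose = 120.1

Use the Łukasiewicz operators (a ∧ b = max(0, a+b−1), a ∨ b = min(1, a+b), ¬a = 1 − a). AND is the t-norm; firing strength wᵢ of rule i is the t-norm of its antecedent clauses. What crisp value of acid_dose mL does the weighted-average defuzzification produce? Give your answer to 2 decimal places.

79.73

R1 (z=89.0): slow=0.78, ¬acidic=1−0.60=0.40; AND[max(0, a+b−1)] → w = 0.18
R2 (z=32.0): slow=0.78, acidic=0.60; AND[max(0, a+b−1)] → w = 0.38
R3 (z=110.1): basic=0.39, slow=0.78; AND[max(0, a+b−1)] → w = 0.17
R4 (z=120.1): normal=0.50, ¬neutral=1−0.22=0.78; AND[max(0, a+b−1)] → w = 0.28
Weighted average = (0.18·89.0 + 0.38·32.0 + 0.17·110.1 + 0.28·120.1) / (0.18 + 0.38 + 0.17 + 0.28)
  = 80.5250 / 1.0100 = 79.73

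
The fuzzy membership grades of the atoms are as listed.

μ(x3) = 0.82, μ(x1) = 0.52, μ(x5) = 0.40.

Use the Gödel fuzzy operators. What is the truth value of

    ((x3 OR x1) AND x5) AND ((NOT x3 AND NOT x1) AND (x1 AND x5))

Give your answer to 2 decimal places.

x3 OR x1 = max(a, b) on (0.82, 0.52) = 0.82
(x3 OR x1) AND x5 = min(a, b) on (0.82, 0.40) = 0.40
NOT x3 = 1 − 0.82 = 0.18
NOT x1 = 1 − 0.52 = 0.48
NOT x3 AND NOT x1 = min(a, b) on (0.18, 0.48) = 0.18
x1 AND x5 = min(a, b) on (0.52, 0.40) = 0.40
(NOT x3 AND NOT x1) AND (x1 AND x5) = min(a, b) on (0.18, 0.40) = 0.18
((x3 OR x1) AND x5) AND ((NOT x3 AND NOT x1) AND (x1 AND x5)) = min(a, b) on (0.40, 0.18) = 0.18

0.18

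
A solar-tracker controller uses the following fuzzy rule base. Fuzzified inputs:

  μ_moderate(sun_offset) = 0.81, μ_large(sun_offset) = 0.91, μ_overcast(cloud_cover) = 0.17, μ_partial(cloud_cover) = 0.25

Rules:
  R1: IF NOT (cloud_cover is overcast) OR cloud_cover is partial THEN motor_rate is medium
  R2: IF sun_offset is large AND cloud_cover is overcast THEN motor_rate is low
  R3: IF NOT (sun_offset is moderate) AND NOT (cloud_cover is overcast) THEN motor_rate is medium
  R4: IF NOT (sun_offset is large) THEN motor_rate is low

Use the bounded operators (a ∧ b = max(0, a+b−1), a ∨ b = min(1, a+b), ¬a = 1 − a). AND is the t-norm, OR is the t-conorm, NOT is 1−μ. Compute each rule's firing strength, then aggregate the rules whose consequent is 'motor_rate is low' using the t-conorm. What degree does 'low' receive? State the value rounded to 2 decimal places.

R1: ¬overcast=1−0.17=0.83, partial=0.25; OR[min(1, a+b)] → w = 1.00
R2: large=0.91, overcast=0.17; AND[max(0, a+b−1)] → w = 0.08
R3: ¬moderate=1−0.81=0.19, ¬overcast=1−0.17=0.83; AND[max(0, a+b−1)] → w = 0.02
R4: ¬large=1−0.91=0.09 → w = 0.09
Rules with consequent 'low': {R2, R4} → strengths 0.08, 0.09
Aggregate via t-conorm [min(1, a+b)]: 0.17

0.17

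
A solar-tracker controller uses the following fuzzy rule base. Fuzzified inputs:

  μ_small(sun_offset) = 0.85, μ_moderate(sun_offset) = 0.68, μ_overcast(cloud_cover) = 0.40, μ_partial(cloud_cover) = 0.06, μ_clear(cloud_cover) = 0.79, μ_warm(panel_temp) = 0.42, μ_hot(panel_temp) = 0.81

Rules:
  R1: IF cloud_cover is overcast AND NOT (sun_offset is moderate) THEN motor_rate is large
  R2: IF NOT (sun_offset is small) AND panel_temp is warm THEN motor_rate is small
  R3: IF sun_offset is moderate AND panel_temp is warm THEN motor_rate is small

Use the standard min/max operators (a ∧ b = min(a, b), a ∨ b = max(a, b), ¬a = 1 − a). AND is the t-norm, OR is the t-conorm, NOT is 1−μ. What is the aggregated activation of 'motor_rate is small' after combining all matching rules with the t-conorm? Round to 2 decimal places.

0.42

R1: overcast=0.40, ¬moderate=1−0.68=0.32; AND[min(a, b)] → w = 0.32
R2: ¬small=1−0.85=0.15, warm=0.42; AND[min(a, b)] → w = 0.15
R3: moderate=0.68, warm=0.42; AND[min(a, b)] → w = 0.42
Rules with consequent 'small': {R2, R3} → strengths 0.15, 0.42
Aggregate via t-conorm [max(a, b)]: 0.42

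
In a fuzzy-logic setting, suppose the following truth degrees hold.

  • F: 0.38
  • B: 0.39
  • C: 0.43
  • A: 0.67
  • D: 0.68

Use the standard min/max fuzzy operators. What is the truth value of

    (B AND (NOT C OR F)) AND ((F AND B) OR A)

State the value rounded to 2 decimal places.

NOT C = 1 − 0.43 = 0.57
NOT C OR F = max(a, b) on (0.57, 0.38) = 0.57
B AND (NOT C OR F) = min(a, b) on (0.39, 0.57) = 0.39
F AND B = min(a, b) on (0.38, 0.39) = 0.38
(F AND B) OR A = max(a, b) on (0.38, 0.67) = 0.67
(B AND (NOT C OR F)) AND ((F AND B) OR A) = min(a, b) on (0.39, 0.67) = 0.39

0.39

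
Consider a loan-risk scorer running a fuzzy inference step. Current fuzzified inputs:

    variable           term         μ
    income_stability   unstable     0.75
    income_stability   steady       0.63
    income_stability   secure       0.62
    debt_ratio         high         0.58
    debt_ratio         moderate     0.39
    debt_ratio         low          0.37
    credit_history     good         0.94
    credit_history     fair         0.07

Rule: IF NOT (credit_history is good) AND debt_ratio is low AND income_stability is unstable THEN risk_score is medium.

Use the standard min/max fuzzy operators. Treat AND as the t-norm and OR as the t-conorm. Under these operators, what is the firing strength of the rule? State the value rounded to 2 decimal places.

firing strength: ¬good=1−0.94=0.06, low=0.37, unstable=0.75; AND[min(a, b)] → w = 0.06

0.06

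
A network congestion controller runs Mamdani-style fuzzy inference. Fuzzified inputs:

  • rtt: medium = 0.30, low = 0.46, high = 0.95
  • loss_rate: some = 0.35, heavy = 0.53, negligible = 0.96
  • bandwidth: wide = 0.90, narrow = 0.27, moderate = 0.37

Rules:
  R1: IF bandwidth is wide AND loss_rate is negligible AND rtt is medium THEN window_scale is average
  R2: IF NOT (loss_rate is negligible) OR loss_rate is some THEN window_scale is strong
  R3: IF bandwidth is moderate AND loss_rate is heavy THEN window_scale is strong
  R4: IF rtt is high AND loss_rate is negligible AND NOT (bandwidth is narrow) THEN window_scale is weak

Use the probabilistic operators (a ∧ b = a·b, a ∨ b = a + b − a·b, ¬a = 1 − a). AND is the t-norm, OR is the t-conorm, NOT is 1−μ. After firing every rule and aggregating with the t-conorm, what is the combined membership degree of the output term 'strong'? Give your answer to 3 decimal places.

R1: wide=0.90, negligible=0.96, medium=0.30; AND[a·b] → w = 0.2592
R2: ¬negligible=1−0.96=0.04, some=0.35; OR[a + b − a·b] → w = 0.3760
R3: moderate=0.37, heavy=0.53; AND[a·b] → w = 0.1961
R4: high=0.95, negligible=0.96, ¬narrow=1−0.27=0.73; AND[a·b] → w = 0.6658
Rules with consequent 'strong': {R2, R3} → strengths 0.3760, 0.1961
Aggregate via t-conorm [a + b − a·b]: 0.4984

0.498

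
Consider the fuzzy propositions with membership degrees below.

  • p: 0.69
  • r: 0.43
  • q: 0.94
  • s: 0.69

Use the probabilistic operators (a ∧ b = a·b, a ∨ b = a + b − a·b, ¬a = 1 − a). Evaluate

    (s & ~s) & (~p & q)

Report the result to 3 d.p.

0.062

~s = 1 − 0.6900 = 0.3100
s & ~s = a·b on (0.6900, 0.3100) = 0.2139
~p = 1 − 0.6900 = 0.3100
~p & q = a·b on (0.3100, 0.9400) = 0.2914
(s & ~s) & (~p & q) = a·b on (0.2139, 0.2914) = 0.0623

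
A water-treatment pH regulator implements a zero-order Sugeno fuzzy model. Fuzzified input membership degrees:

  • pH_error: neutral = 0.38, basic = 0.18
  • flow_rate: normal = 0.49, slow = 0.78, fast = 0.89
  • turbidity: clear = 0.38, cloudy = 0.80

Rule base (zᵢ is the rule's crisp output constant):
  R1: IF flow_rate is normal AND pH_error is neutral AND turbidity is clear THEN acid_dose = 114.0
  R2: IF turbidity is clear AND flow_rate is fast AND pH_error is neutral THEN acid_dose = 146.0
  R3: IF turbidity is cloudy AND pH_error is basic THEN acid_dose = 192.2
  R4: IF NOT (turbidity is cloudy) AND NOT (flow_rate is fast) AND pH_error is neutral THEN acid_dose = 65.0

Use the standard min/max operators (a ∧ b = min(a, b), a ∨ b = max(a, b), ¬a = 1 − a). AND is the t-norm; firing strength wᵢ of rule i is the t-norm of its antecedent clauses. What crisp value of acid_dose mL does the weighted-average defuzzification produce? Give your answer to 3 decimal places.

R1 (z=114.0): normal=0.49, neutral=0.38, clear=0.38; AND[min(a, b)] → w = 0.38
R2 (z=146.0): clear=0.38, fast=0.89, neutral=0.38; AND[min(a, b)] → w = 0.38
R3 (z=192.2): cloudy=0.80, basic=0.18; AND[min(a, b)] → w = 0.18
R4 (z=65.0): ¬cloudy=1−0.80=0.20, ¬fast=1−0.89=0.11, neutral=0.38; AND[min(a, b)] → w = 0.11
Weighted average = (0.38·114.0 + 0.38·146.0 + 0.18·192.2 + 0.11·65.0) / (0.38 + 0.38 + 0.18 + 0.11)
  = 140.5460 / 1.0500 = 133.853

133.853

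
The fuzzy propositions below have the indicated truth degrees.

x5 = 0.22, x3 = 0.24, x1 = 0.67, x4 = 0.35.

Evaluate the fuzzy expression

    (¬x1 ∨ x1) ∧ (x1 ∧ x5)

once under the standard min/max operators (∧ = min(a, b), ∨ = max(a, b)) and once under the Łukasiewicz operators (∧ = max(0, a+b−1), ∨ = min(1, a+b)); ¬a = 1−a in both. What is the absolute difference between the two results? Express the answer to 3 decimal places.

0.220

Under standard min/max:
  ¬x1 = 1 − 0.67 = 0.33
  ¬x1 ∨ x1 = max(a, b) on (0.33, 0.67) = 0.67
  x1 ∧ x5 = min(a, b) on (0.67, 0.22) = 0.22
  (¬x1 ∨ x1) ∧ (x1 ∧ x5) = min(a, b) on (0.67, 0.22) = 0.22
  → value = 0.2200
Under Łukasiewicz:
  ¬x1 = 1 − 0.67 = 0.33
  ¬x1 ∨ x1 = min(1, a+b) on (0.33, 0.67) = 1.00
  x1 ∧ x5 = max(0, a+b−1) on (0.67, 0.22) = 0.00
  (¬x1 ∨ x1) ∧ (x1 ∧ x5) = max(0, a+b−1) on (1.00, 0.00) = 0.00
  → value = 0.0000
|0.2200 − 0.0000| = 0.220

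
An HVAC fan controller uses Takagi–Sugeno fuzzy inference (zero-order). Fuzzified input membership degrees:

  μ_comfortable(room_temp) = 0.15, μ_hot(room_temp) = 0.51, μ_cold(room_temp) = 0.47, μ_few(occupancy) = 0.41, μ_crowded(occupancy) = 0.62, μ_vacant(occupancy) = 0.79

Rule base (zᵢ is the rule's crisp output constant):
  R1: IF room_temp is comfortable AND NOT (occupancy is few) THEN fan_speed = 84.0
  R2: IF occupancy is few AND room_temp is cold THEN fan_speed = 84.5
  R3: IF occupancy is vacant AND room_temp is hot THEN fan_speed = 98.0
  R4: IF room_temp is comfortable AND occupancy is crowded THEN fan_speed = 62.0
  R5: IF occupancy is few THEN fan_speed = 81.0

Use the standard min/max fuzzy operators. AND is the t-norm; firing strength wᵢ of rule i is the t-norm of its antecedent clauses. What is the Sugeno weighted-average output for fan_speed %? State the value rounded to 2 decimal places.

85.73

R1 (z=84.0): comfortable=0.15, ¬few=1−0.41=0.59; AND[min(a, b)] → w = 0.15
R2 (z=84.5): few=0.41, cold=0.47; AND[min(a, b)] → w = 0.41
R3 (z=98.0): vacant=0.79, hot=0.51; AND[min(a, b)] → w = 0.51
R4 (z=62.0): comfortable=0.15, crowded=0.62; AND[min(a, b)] → w = 0.15
R5 (z=81.0): few=0.41 → w = 0.41
Weighted average = (0.15·84.0 + 0.41·84.5 + 0.51·98.0 + 0.15·62.0 + 0.41·81.0) / (0.15 + 0.41 + 0.51 + 0.15 + 0.41)
  = 139.7350 / 1.6300 = 85.73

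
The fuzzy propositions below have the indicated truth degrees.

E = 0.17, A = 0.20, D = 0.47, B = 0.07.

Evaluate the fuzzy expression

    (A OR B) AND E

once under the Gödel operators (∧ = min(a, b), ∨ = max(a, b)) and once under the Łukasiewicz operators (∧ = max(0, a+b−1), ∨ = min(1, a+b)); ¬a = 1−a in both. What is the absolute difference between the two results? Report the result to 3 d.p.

0.170

Under Gödel:
  A OR B = max(a, b) on (0.20, 0.07) = 0.20
  (A OR B) AND E = min(a, b) on (0.20, 0.17) = 0.17
  → value = 0.1700
Under Łukasiewicz:
  A OR B = min(1, a+b) on (0.20, 0.07) = 0.27
  (A OR B) AND E = max(0, a+b−1) on (0.27, 0.17) = 0.00
  → value = 0.0000
|0.1700 − 0.0000| = 0.170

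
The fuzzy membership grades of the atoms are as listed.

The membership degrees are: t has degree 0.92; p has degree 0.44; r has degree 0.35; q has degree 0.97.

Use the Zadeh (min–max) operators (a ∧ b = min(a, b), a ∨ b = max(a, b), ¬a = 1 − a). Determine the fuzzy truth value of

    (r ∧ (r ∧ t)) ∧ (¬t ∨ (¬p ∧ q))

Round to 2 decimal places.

r ∧ t = min(a, b) on (0.35, 0.92) = 0.35
r ∧ (r ∧ t) = min(a, b) on (0.35, 0.35) = 0.35
¬t = 1 − 0.92 = 0.08
¬p = 1 − 0.44 = 0.56
¬p ∧ q = min(a, b) on (0.56, 0.97) = 0.56
¬t ∨ (¬p ∧ q) = max(a, b) on (0.08, 0.56) = 0.56
(r ∧ (r ∧ t)) ∧ (¬t ∨ (¬p ∧ q)) = min(a, b) on (0.35, 0.56) = 0.35

0.35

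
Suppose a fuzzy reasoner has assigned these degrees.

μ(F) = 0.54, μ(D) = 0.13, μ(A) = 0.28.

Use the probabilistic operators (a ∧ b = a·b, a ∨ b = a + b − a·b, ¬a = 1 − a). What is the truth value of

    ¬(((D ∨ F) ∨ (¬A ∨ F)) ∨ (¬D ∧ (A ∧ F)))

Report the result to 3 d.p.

D ∨ F = a + b − a·b on (0.1300, 0.5400) = 0.5998
¬A = 1 − 0.2800 = 0.7200
¬A ∨ F = a + b − a·b on (0.7200, 0.5400) = 0.8712
(D ∨ F) ∨ (¬A ∨ F) = a + b − a·b on (0.5998, 0.8712) = 0.9485
¬D = 1 − 0.1300 = 0.8700
A ∧ F = a·b on (0.2800, 0.5400) = 0.1512
¬D ∧ (A ∧ F) = a·b on (0.8700, 0.1512) = 0.1315
((D ∨ F) ∨ (¬A ∨ F)) ∨ (¬D ∧ (A ∧ F)) = a + b − a·b on (0.9485, 0.1315) = 0.9552
¬(((D ∨ F) ∨ (¬A ∨ F)) ∨ (¬D ∧ (A ∧ F))) = 1 − 0.9552 = 0.0448

0.045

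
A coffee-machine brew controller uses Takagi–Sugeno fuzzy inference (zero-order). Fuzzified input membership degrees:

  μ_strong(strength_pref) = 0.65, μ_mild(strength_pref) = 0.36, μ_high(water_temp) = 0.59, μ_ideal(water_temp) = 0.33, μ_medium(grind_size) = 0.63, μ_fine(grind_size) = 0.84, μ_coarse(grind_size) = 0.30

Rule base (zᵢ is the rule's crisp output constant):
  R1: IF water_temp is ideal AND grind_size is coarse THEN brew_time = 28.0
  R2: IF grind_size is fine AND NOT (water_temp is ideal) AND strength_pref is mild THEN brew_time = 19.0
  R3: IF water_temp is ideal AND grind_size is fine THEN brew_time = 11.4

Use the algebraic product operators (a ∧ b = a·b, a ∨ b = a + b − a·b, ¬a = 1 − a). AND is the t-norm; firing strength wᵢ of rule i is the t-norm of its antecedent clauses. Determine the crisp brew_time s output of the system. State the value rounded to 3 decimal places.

R1 (z=28.0): ideal=0.33, coarse=0.30; AND[a·b] → w = 0.0990
R2 (z=19.0): fine=0.84, ¬ideal=1−0.33=0.67, mild=0.36; AND[a·b] → w = 0.2026
R3 (z=11.4): ideal=0.33, fine=0.84; AND[a·b] → w = 0.2772
Weighted average = (0.0990·28.0 + 0.2026·19.0 + 0.2772·11.4) / (0.0990 + 0.2026 + 0.2772)
  = 9.7816 / 0.5788 = 16.900

16.900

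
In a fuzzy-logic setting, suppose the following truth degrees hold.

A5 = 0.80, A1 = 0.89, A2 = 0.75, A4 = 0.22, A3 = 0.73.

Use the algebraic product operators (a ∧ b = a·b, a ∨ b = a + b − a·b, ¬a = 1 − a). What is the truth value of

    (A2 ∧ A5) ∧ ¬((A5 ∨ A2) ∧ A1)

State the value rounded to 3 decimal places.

0.093

A2 ∧ A5 = a·b on (0.7500, 0.8000) = 0.6000
A5 ∨ A2 = a + b − a·b on (0.8000, 0.7500) = 0.9500
(A5 ∨ A2) ∧ A1 = a·b on (0.9500, 0.8900) = 0.8455
¬((A5 ∨ A2) ∧ A1) = 1 − 0.8455 = 0.1545
(A2 ∧ A5) ∧ ¬((A5 ∨ A2) ∧ A1) = a·b on (0.6000, 0.1545) = 0.0927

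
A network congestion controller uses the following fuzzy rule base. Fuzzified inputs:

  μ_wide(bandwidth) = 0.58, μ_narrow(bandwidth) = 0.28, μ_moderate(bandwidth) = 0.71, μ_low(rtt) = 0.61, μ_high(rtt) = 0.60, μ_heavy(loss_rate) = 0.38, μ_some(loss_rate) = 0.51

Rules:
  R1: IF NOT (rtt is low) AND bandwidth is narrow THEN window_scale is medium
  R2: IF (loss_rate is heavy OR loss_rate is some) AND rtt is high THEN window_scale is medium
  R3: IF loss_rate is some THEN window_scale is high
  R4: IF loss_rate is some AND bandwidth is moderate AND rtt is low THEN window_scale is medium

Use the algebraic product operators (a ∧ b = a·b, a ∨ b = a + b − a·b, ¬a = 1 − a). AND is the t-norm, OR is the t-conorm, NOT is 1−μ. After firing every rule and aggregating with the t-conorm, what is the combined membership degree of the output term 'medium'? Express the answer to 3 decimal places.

0.596

R1: ¬low=1−0.61=0.39, narrow=0.28; AND[a·b] → w = 0.1092
R2: (heavy=0.38 OR some=0.51) = 0.6962; AND[a·b] with high=0.60 → w = 0.4177
R3: some=0.51 → w = 0.5100
R4: some=0.51, moderate=0.71, low=0.61; AND[a·b] → w = 0.2209
Rules with consequent 'medium': {R1, R2, R4} → strengths 0.1092, 0.4177, 0.2209
Aggregate via t-conorm [a + b − a·b]: 0.5959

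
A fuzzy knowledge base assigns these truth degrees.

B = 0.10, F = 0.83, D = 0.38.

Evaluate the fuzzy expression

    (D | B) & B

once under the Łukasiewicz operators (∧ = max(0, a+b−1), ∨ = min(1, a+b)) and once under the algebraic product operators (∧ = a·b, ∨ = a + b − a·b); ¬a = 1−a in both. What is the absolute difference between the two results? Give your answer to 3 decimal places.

0.044

Under Łukasiewicz:
  D | B = min(1, a+b) on (0.38, 0.10) = 0.48
  (D | B) & B = max(0, a+b−1) on (0.48, 0.10) = 0.00
  → value = 0.0000
Under algebraic product:
  D | B = a + b − a·b on (0.3800, 0.1000) = 0.4420
  (D | B) & B = a·b on (0.4420, 0.1000) = 0.0442
  → value = 0.0442
|0.0000 − 0.0442| = 0.044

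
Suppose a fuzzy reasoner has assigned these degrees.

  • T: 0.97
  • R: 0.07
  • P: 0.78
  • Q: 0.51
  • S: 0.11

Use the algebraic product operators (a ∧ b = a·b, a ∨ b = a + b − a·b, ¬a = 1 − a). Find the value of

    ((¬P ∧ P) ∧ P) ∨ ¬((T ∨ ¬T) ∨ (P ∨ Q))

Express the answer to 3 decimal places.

¬P = 1 − 0.7800 = 0.2200
¬P ∧ P = a·b on (0.2200, 0.7800) = 0.1716
(¬P ∧ P) ∧ P = a·b on (0.1716, 0.7800) = 0.1338
¬T = 1 − 0.9700 = 0.0300
T ∨ ¬T = a + b − a·b on (0.9700, 0.0300) = 0.9709
P ∨ Q = a + b − a·b on (0.7800, 0.5100) = 0.8922
(T ∨ ¬T) ∨ (P ∨ Q) = a + b − a·b on (0.9709, 0.8922) = 0.9969
¬((T ∨ ¬T) ∨ (P ∨ Q)) = 1 − 0.9969 = 0.0031
((¬P ∧ P) ∧ P) ∨ ¬((T ∨ ¬T) ∨ (P ∨ Q)) = a + b − a·b on (0.1338, 0.0031) = 0.1366

0.137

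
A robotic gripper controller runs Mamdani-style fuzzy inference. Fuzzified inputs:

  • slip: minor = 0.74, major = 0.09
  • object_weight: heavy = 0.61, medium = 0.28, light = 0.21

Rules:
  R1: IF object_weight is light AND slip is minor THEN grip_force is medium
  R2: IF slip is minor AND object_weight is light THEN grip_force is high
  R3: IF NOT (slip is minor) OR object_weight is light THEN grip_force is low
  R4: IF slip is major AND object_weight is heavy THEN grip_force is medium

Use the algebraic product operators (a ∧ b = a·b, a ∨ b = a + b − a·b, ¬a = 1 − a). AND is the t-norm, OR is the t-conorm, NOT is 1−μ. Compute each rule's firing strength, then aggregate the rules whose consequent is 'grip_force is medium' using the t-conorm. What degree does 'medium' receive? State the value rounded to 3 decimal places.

0.202

R1: light=0.21, minor=0.74; AND[a·b] → w = 0.1554
R2: minor=0.74, light=0.21; AND[a·b] → w = 0.1554
R3: ¬minor=1−0.74=0.26, light=0.21; OR[a + b − a·b] → w = 0.4154
R4: major=0.09, heavy=0.61; AND[a·b] → w = 0.0549
Rules with consequent 'medium': {R1, R4} → strengths 0.1554, 0.0549
Aggregate via t-conorm [a + b − a·b]: 0.2018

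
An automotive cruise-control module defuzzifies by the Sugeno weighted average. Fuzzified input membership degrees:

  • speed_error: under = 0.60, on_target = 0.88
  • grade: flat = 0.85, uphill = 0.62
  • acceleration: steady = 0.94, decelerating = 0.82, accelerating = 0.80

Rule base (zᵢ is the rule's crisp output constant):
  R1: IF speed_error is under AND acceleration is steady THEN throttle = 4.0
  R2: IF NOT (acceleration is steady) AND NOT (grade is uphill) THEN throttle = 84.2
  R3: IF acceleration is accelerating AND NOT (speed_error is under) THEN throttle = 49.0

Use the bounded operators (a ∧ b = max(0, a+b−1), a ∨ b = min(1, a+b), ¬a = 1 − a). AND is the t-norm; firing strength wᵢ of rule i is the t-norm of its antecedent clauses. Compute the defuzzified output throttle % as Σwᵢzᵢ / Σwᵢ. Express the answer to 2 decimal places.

R1 (z=4.0): under=0.60, steady=0.94; AND[max(0, a+b−1)] → w = 0.54
R2 (z=84.2): ¬steady=1−0.94=0.06, ¬uphill=1−0.62=0.38; AND[max(0, a+b−1)] → w = 0.00
R3 (z=49.0): accelerating=0.80, ¬under=1−0.60=0.40; AND[max(0, a+b−1)] → w = 0.20
Weighted average = (0.54·4.0 + 0.00·84.2 + 0.20·49.0) / (0.54 + 0.00 + 0.20)
  = 11.9600 / 0.7400 = 16.16

16.16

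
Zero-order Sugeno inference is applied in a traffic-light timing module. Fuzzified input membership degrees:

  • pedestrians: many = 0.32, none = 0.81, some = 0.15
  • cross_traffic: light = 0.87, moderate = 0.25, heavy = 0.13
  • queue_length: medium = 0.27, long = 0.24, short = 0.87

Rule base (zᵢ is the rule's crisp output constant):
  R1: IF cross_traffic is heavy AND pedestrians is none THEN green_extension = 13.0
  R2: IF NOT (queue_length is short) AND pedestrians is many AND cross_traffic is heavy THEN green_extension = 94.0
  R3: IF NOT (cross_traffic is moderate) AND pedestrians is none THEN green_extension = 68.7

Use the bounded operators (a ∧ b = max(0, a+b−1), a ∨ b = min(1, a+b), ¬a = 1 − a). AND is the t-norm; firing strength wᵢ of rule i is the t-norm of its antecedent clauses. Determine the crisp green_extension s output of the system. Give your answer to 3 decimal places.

R1 (z=13.0): heavy=0.13, none=0.81; AND[max(0, a+b−1)] → w = 0.00
R2 (z=94.0): ¬short=1−0.87=0.13, many=0.32, heavy=0.13; AND[max(0, a+b−1)] → w = 0.00
R3 (z=68.7): ¬moderate=1−0.25=0.75, none=0.81; AND[max(0, a+b−1)] → w = 0.56
Weighted average = (0.00·13.0 + 0.00·94.0 + 0.56·68.7) / (0.00 + 0.00 + 0.56)
  = 38.4720 / 0.5600 = 68.700

68.700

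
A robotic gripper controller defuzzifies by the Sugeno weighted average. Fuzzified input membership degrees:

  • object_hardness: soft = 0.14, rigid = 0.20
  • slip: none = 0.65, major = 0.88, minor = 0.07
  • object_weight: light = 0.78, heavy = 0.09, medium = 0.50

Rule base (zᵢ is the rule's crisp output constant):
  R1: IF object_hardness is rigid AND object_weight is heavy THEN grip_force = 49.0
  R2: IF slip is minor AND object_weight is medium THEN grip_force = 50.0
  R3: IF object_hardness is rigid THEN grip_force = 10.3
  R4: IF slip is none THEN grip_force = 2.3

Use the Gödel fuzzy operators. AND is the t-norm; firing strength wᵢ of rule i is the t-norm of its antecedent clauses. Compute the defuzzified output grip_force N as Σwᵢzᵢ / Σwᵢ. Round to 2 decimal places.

11.35

R1 (z=49.0): rigid=0.20, heavy=0.09; AND[min(a, b)] → w = 0.09
R2 (z=50.0): minor=0.07, medium=0.50; AND[min(a, b)] → w = 0.07
R3 (z=10.3): rigid=0.20 → w = 0.20
R4 (z=2.3): none=0.65 → w = 0.65
Weighted average = (0.09·49.0 + 0.07·50.0 + 0.20·10.3 + 0.65·2.3) / (0.09 + 0.07 + 0.20 + 0.65)
  = 11.4650 / 1.0100 = 11.35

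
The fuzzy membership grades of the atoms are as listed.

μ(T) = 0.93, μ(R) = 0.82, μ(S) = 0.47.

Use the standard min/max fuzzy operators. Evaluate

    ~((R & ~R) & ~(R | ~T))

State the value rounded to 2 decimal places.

0.82

~R = 1 − 0.82 = 0.18
R & ~R = min(a, b) on (0.82, 0.18) = 0.18
~T = 1 − 0.93 = 0.07
R | ~T = max(a, b) on (0.82, 0.07) = 0.82
~(R | ~T) = 1 − 0.82 = 0.18
(R & ~R) & ~(R | ~T) = min(a, b) on (0.18, 0.18) = 0.18
~((R & ~R) & ~(R | ~T)) = 1 − 0.18 = 0.82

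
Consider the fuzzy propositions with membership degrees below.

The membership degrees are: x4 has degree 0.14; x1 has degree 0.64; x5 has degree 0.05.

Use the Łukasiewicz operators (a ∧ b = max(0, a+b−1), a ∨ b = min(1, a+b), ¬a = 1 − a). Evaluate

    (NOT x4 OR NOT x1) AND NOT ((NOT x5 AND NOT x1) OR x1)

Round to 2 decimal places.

NOT x4 = 1 − 0.14 = 0.86
NOT x1 = 1 − 0.64 = 0.36
NOT x4 OR NOT x1 = min(1, a+b) on (0.86, 0.36) = 1.00
NOT x5 = 1 − 0.05 = 0.95
NOT x1 = 1 − 0.64 = 0.36
NOT x5 AND NOT x1 = max(0, a+b−1) on (0.95, 0.36) = 0.31
(NOT x5 AND NOT x1) OR x1 = min(1, a+b) on (0.31, 0.64) = 0.95
NOT ((NOT x5 AND NOT x1) OR x1) = 1 − 0.95 = 0.05
(NOT x4 OR NOT x1) AND NOT ((NOT x5 AND NOT x1) OR x1) = max(0, a+b−1) on (1.00, 0.05) = 0.05

0.05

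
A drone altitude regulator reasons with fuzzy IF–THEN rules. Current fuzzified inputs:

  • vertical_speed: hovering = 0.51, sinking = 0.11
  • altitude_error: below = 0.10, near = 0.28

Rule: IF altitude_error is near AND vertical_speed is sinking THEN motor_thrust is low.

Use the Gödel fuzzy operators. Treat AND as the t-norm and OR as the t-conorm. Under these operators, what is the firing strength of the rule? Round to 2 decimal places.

firing strength: near=0.28, sinking=0.11; AND[min(a, b)] → w = 0.11

0.11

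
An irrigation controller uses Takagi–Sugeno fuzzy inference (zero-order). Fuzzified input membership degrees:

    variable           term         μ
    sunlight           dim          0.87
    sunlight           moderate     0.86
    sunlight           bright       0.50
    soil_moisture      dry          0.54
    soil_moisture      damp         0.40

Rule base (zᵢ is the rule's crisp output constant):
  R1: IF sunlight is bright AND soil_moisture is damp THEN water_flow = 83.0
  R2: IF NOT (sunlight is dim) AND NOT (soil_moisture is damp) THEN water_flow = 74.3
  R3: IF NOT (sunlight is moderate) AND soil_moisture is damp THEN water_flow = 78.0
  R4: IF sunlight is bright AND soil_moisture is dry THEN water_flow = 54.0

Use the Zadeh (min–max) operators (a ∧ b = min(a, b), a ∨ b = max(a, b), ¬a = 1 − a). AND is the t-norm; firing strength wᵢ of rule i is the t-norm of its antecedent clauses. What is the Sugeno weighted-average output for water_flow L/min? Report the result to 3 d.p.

R1 (z=83.0): bright=0.50, damp=0.40; AND[min(a, b)] → w = 0.40
R2 (z=74.3): ¬dim=1−0.87=0.13, ¬damp=1−0.40=0.60; AND[min(a, b)] → w = 0.13
R3 (z=78.0): ¬moderate=1−0.86=0.14, damp=0.40; AND[min(a, b)] → w = 0.14
R4 (z=54.0): bright=0.50, dry=0.54; AND[min(a, b)] → w = 0.50
Weighted average = (0.40·83.0 + 0.13·74.3 + 0.14·78.0 + 0.50·54.0) / (0.40 + 0.13 + 0.14 + 0.50)
  = 80.7790 / 1.1700 = 69.042

69.042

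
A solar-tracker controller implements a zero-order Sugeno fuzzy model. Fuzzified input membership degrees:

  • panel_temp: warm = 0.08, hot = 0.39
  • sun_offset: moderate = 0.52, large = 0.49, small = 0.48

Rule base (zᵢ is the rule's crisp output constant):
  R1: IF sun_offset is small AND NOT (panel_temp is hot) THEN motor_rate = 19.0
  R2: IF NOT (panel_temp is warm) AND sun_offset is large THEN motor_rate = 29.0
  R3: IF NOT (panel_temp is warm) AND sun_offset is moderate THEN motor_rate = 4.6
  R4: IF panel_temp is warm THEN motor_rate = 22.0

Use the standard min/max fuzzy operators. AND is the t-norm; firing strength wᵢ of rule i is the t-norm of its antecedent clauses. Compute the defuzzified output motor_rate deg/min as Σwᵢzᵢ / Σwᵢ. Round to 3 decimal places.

R1 (z=19.0): small=0.48, ¬hot=1−0.39=0.61; AND[min(a, b)] → w = 0.48
R2 (z=29.0): ¬warm=1−0.08=0.92, large=0.49; AND[min(a, b)] → w = 0.49
R3 (z=4.6): ¬warm=1−0.08=0.92, moderate=0.52; AND[min(a, b)] → w = 0.52
R4 (z=22.0): warm=0.08 → w = 0.08
Weighted average = (0.48·19.0 + 0.49·29.0 + 0.52·4.6 + 0.08·22.0) / (0.48 + 0.49 + 0.52 + 0.08)
  = 27.4820 / 1.5700 = 17.504

17.504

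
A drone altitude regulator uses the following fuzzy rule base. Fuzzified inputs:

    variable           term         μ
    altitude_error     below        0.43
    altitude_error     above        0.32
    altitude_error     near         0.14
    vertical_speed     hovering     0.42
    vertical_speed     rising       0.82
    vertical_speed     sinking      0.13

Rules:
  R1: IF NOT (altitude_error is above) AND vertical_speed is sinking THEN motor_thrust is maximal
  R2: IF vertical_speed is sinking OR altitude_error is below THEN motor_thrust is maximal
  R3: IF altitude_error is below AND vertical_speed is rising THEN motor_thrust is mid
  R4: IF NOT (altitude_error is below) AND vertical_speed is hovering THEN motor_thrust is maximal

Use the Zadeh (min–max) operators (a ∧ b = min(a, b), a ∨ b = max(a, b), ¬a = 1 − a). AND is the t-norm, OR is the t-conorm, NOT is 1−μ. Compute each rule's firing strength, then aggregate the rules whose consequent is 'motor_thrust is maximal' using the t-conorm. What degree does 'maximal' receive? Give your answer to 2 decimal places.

0.43

R1: ¬above=1−0.32=0.68, sinking=0.13; AND[min(a, b)] → w = 0.13
R2: sinking=0.13, below=0.43; OR[max(a, b)] → w = 0.43
R3: below=0.43, rising=0.82; AND[min(a, b)] → w = 0.43
R4: ¬below=1−0.43=0.57, hovering=0.42; AND[min(a, b)] → w = 0.42
Rules with consequent 'maximal': {R1, R2, R4} → strengths 0.13, 0.43, 0.42
Aggregate via t-conorm [max(a, b)]: 0.43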